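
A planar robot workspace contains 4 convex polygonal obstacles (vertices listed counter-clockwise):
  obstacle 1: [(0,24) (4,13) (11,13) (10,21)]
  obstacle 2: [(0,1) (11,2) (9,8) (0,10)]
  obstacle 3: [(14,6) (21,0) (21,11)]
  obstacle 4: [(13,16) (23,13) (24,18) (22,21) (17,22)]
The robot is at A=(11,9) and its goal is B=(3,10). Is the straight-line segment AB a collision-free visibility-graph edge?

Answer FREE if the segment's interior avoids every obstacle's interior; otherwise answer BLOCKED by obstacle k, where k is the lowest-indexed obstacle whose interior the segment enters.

FREE

Obstacle 1 [(0,24) (4,13) (11,13) (10,21)]:
  edge (0,24)–(4,13): clear
  edge (4,13)–(11,13): clear
  edge (11,13)–(10,21): clear
  edge (10,21)–(0,24): clear
  midpoint (7,19/2) outside
  → clear
Obstacle 2 [(0,1) (11,2) (9,8) (0,10)]:
  edge (0,1)–(11,2): clear
  edge (11,2)–(9,8): clear
  edge (9,8)–(0,10): clear
  edge (0,10)–(0,1): clear
  midpoint (7,19/2) outside
  → clear
Obstacle 3 [(14,6) (21,0) (21,11)]:
  edge (14,6)–(21,0): clear
  edge (21,0)–(21,11): clear
  edge (21,11)–(14,6): clear
  midpoint (7,19/2) outside
  → clear
Obstacle 4 [(13,16) (23,13) (24,18) (22,21) (17,22)]:
  edge (13,16)–(23,13): clear
  edge (23,13)–(24,18): clear
  edge (24,18)–(22,21): clear
  edge (22,21)–(17,22): clear
  edge (17,22)–(13,16): clear
  midpoint (7,19/2) outside
  → clear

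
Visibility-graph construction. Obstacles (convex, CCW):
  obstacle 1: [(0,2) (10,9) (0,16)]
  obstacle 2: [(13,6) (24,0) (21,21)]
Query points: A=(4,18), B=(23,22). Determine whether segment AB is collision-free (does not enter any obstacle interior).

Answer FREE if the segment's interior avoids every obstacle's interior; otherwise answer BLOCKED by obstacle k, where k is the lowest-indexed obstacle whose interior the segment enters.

Obstacle 1 [(0,2) (10,9) (0,16)]:
  edge (0,2)–(10,9): clear
  edge (10,9)–(0,16): clear
  edge (0,16)–(0,2): clear
  midpoint (27/2,20) outside
  → clear
Obstacle 2 [(13,6) (24,0) (21,21)]:
  edge (13,6)–(24,0): clear
  edge (24,0)–(21,21): clear
  edge (21,21)–(13,6): clear
  midpoint (27/2,20) outside
  → clear

FREE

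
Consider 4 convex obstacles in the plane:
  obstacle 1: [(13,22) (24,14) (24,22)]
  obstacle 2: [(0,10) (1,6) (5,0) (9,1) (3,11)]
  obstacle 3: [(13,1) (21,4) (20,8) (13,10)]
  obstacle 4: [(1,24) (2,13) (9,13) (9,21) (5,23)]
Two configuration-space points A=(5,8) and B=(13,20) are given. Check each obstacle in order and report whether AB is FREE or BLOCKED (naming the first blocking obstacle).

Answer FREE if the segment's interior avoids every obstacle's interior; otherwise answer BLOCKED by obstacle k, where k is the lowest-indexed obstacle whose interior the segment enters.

Obstacle 1 [(13,22) (24,14) (24,22)]:
  edge (13,22)–(24,14): clear
  edge (24,14)–(24,22): clear
  edge (24,22)–(13,22): clear
  midpoint (9,14) outside
  → clear
Obstacle 2 [(0,10) (1,6) (5,0) (9,1) (3,11)]:
  edge (0,10)–(1,6): clear
  edge (1,6)–(5,0): clear
  edge (5,0)–(9,1): clear
  edge (9,1)–(3,11): clear
  edge (3,11)–(0,10): clear
  midpoint (9,14) outside
  → clear
Obstacle 3 [(13,1) (21,4) (20,8) (13,10)]:
  edge (13,1)–(21,4): clear
  edge (21,4)–(20,8): clear
  edge (20,8)–(13,10): clear
  edge (13,10)–(13,1): clear
  midpoint (9,14) outside
  → clear
Obstacle 4 [(1,24) (2,13) (9,13) (9,21) (5,23)]:
  edge (1,24)–(2,13): clear
  edge (2,13)–(9,13): crosses AB
  edge (9,13)–(9,21): crosses AB
  edge (9,21)–(5,23): clear
  edge (5,23)–(1,24): clear
  → BLOCKED

BLOCKED by obstacle 4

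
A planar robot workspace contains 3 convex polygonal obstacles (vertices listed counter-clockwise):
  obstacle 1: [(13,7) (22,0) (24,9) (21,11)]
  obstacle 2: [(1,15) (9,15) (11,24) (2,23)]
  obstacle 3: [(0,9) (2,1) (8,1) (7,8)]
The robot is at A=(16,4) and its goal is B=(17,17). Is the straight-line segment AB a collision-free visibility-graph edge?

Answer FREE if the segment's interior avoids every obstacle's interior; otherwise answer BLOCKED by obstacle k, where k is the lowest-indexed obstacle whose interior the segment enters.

BLOCKED by obstacle 1

Obstacle 1 [(13,7) (22,0) (24,9) (21,11)]:
  edge (13,7)–(22,0): crosses AB
  edge (22,0)–(24,9): clear
  edge (24,9)–(21,11): clear
  edge (21,11)–(13,7): crosses AB
  → BLOCKED
Obstacle 2 [(1,15) (9,15) (11,24) (2,23)]:
  edge (1,15)–(9,15): clear
  edge (9,15)–(11,24): clear
  edge (11,24)–(2,23): clear
  edge (2,23)–(1,15): clear
  midpoint (33/2,21/2) outside
  → clear
Obstacle 3 [(0,9) (2,1) (8,1) (7,8)]:
  edge (0,9)–(2,1): clear
  edge (2,1)–(8,1): clear
  edge (8,1)–(7,8): clear
  edge (7,8)–(0,9): clear
  midpoint (33/2,21/2) outside
  → clear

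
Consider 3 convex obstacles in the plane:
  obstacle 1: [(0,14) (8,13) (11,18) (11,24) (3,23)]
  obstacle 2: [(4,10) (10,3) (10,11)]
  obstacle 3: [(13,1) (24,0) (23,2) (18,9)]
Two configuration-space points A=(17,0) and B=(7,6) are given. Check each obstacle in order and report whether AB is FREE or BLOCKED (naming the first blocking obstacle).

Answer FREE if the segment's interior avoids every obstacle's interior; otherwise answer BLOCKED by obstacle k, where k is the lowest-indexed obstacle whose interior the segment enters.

Obstacle 1 [(0,14) (8,13) (11,18) (11,24) (3,23)]:
  edge (0,14)–(8,13): clear
  edge (8,13)–(11,18): clear
  edge (11,18)–(11,24): clear
  edge (11,24)–(3,23): clear
  edge (3,23)–(0,14): clear
  midpoint (12,3) outside
  → clear
Obstacle 2 [(4,10) (10,3) (10,11)]:
  edge (4,10)–(10,3): crosses AB
  edge (10,3)–(10,11): crosses AB
  edge (10,11)–(4,10): clear
  → BLOCKED
Obstacle 3 [(13,1) (24,0) (23,2) (18,9)]:
  edge (13,1)–(24,0): crosses AB
  edge (24,0)–(23,2): clear
  edge (23,2)–(18,9): clear
  edge (18,9)–(13,1): crosses AB
  → BLOCKED

BLOCKED by obstacle 2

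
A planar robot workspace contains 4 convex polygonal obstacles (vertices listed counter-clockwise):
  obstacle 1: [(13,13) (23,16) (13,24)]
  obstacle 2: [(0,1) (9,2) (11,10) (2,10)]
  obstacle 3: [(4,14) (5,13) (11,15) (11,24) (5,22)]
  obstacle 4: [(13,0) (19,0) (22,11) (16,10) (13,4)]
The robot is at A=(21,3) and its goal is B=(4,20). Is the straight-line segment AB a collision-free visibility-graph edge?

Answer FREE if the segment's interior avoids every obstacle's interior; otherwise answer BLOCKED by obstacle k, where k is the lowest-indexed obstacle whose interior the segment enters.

BLOCKED by obstacle 3

Obstacle 1 [(13,13) (23,16) (13,24)]:
  edge (13,13)–(23,16): clear
  edge (23,16)–(13,24): clear
  edge (13,24)–(13,13): clear
  midpoint (25/2,23/2) outside
  → clear
Obstacle 2 [(0,1) (9,2) (11,10) (2,10)]:
  edge (0,1)–(9,2): clear
  edge (9,2)–(11,10): clear
  edge (11,10)–(2,10): clear
  edge (2,10)–(0,1): clear
  midpoint (25/2,23/2) outside
  → clear
Obstacle 3 [(4,14) (5,13) (11,15) (11,24) (5,22)]:
  edge (4,14)–(5,13): clear
  edge (5,13)–(11,15): crosses AB
  edge (11,15)–(11,24): clear
  edge (11,24)–(5,22): clear
  edge (5,22)–(4,14): crosses AB
  → BLOCKED
Obstacle 4 [(13,0) (19,0) (22,11) (16,10) (13,4)]:
  edge (13,0)–(19,0): clear
  edge (19,0)–(22,11): crosses AB
  edge (22,11)–(16,10): clear
  edge (16,10)–(13,4): crosses AB
  edge (13,4)–(13,0): clear
  → BLOCKED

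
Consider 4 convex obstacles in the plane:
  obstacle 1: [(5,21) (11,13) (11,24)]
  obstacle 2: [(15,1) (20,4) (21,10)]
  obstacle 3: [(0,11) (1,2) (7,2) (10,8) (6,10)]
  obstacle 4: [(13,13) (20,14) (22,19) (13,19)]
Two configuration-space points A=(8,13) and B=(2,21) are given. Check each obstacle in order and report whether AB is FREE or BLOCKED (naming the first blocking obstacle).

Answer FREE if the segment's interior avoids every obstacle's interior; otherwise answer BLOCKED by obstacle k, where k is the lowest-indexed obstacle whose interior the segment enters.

Obstacle 1 [(5,21) (11,13) (11,24)]:
  edge (5,21)–(11,13): clear
  edge (11,13)–(11,24): clear
  edge (11,24)–(5,21): clear
  midpoint (5,17) outside
  → clear
Obstacle 2 [(15,1) (20,4) (21,10)]:
  edge (15,1)–(20,4): clear
  edge (20,4)–(21,10): clear
  edge (21,10)–(15,1): clear
  midpoint (5,17) outside
  → clear
Obstacle 3 [(0,11) (1,2) (7,2) (10,8) (6,10)]:
  edge (0,11)–(1,2): clear
  edge (1,2)–(7,2): clear
  edge (7,2)–(10,8): clear
  edge (10,8)–(6,10): clear
  edge (6,10)–(0,11): clear
  midpoint (5,17) outside
  → clear
Obstacle 4 [(13,13) (20,14) (22,19) (13,19)]:
  edge (13,13)–(20,14): clear
  edge (20,14)–(22,19): clear
  edge (22,19)–(13,19): clear
  edge (13,19)–(13,13): clear
  midpoint (5,17) outside
  → clear

FREE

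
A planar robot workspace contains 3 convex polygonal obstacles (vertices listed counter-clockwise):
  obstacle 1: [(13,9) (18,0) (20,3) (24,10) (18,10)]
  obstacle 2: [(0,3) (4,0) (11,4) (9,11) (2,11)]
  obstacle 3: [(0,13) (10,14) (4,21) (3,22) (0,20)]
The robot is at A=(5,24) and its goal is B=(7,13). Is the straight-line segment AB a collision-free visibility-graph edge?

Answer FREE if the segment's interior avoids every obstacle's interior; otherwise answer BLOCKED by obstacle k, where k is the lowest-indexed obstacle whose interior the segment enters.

Obstacle 1 [(13,9) (18,0) (20,3) (24,10) (18,10)]:
  edge (13,9)–(18,0): clear
  edge (18,0)–(20,3): clear
  edge (20,3)–(24,10): clear
  edge (24,10)–(18,10): clear
  edge (18,10)–(13,9): clear
  midpoint (6,37/2) outside
  → clear
Obstacle 2 [(0,3) (4,0) (11,4) (9,11) (2,11)]:
  edge (0,3)–(4,0): clear
  edge (4,0)–(11,4): clear
  edge (11,4)–(9,11): clear
  edge (9,11)–(2,11): clear
  edge (2,11)–(0,3): clear
  midpoint (6,37/2) outside
  → clear
Obstacle 3 [(0,13) (10,14) (4,21) (3,22) (0,20)]:
  edge (0,13)–(10,14): crosses AB
  edge (10,14)–(4,21): crosses AB
  edge (4,21)–(3,22): clear
  edge (3,22)–(0,20): clear
  edge (0,20)–(0,13): clear
  → BLOCKED

BLOCKED by obstacle 3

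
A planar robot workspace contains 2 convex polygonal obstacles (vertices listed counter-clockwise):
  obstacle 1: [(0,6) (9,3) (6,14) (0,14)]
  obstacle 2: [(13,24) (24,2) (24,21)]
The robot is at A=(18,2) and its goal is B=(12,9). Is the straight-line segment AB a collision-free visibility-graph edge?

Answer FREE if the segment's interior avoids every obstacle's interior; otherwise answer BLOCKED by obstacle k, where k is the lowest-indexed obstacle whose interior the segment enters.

Obstacle 1 [(0,6) (9,3) (6,14) (0,14)]:
  edge (0,6)–(9,3): clear
  edge (9,3)–(6,14): clear
  edge (6,14)–(0,14): clear
  edge (0,14)–(0,6): clear
  midpoint (15,11/2) outside
  → clear
Obstacle 2 [(13,24) (24,2) (24,21)]:
  edge (13,24)–(24,2): clear
  edge (24,2)–(24,21): clear
  edge (24,21)–(13,24): clear
  midpoint (15,11/2) outside
  → clear

FREE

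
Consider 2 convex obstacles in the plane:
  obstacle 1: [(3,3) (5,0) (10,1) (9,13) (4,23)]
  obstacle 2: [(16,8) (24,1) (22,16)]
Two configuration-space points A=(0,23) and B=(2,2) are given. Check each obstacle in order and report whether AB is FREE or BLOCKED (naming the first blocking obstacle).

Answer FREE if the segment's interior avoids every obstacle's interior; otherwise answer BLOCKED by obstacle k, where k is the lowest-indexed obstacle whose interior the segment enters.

FREE

Obstacle 1 [(3,3) (5,0) (10,1) (9,13) (4,23)]:
  edge (3,3)–(5,0): clear
  edge (5,0)–(10,1): clear
  edge (10,1)–(9,13): clear
  edge (9,13)–(4,23): clear
  edge (4,23)–(3,3): clear
  midpoint (1,25/2) outside
  → clear
Obstacle 2 [(16,8) (24,1) (22,16)]:
  edge (16,8)–(24,1): clear
  edge (24,1)–(22,16): clear
  edge (22,16)–(16,8): clear
  midpoint (1,25/2) outside
  → clear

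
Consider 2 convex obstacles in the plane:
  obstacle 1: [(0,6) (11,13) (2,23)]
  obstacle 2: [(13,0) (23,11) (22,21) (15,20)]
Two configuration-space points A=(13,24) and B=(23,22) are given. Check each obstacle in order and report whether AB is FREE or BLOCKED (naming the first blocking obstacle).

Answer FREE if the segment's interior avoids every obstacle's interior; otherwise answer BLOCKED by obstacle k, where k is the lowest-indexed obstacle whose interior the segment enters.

Obstacle 1 [(0,6) (11,13) (2,23)]:
  edge (0,6)–(11,13): clear
  edge (11,13)–(2,23): clear
  edge (2,23)–(0,6): clear
  midpoint (18,23) outside
  → clear
Obstacle 2 [(13,0) (23,11) (22,21) (15,20)]:
  edge (13,0)–(23,11): clear
  edge (23,11)–(22,21): clear
  edge (22,21)–(15,20): clear
  edge (15,20)–(13,0): clear
  midpoint (18,23) outside
  → clear

FREE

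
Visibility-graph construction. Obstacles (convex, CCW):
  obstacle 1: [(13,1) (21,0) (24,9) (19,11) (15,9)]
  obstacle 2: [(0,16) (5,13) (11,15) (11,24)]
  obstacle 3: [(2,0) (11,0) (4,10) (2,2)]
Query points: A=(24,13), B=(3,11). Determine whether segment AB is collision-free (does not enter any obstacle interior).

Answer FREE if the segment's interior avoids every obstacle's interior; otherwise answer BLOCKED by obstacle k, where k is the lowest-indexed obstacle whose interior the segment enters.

Obstacle 1 [(13,1) (21,0) (24,9) (19,11) (15,9)]:
  edge (13,1)–(21,0): clear
  edge (21,0)–(24,9): clear
  edge (24,9)–(19,11): clear
  edge (19,11)–(15,9): clear
  edge (15,9)–(13,1): clear
  midpoint (27/2,12) outside
  → clear
Obstacle 2 [(0,16) (5,13) (11,15) (11,24)]:
  edge (0,16)–(5,13): clear
  edge (5,13)–(11,15): clear
  edge (11,15)–(11,24): clear
  edge (11,24)–(0,16): clear
  midpoint (27/2,12) outside
  → clear
Obstacle 3 [(2,0) (11,0) (4,10) (2,2)]:
  edge (2,0)–(11,0): clear
  edge (11,0)–(4,10): clear
  edge (4,10)–(2,2): clear
  edge (2,2)–(2,0): clear
  midpoint (27/2,12) outside
  → clear

FREE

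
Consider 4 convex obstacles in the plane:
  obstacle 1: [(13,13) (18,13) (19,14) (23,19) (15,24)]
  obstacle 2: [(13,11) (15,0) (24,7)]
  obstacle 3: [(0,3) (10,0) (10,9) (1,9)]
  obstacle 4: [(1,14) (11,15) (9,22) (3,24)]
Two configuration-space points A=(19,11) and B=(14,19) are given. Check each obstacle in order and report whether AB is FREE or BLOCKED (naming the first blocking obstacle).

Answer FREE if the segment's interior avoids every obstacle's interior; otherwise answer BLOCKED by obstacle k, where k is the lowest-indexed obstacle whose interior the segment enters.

Obstacle 1 [(13,13) (18,13) (19,14) (23,19) (15,24)]:
  edge (13,13)–(18,13): crosses AB
  edge (18,13)–(19,14): clear
  edge (19,14)–(23,19): clear
  edge (23,19)–(15,24): clear
  edge (15,24)–(13,13): crosses AB
  → BLOCKED
Obstacle 2 [(13,11) (15,0) (24,7)]:
  edge (13,11)–(15,0): clear
  edge (15,0)–(24,7): clear
  edge (24,7)–(13,11): clear
  midpoint (33/2,15) outside
  → clear
Obstacle 3 [(0,3) (10,0) (10,9) (1,9)]:
  edge (0,3)–(10,0): clear
  edge (10,0)–(10,9): clear
  edge (10,9)–(1,9): clear
  edge (1,9)–(0,3): clear
  midpoint (33/2,15) outside
  → clear
Obstacle 4 [(1,14) (11,15) (9,22) (3,24)]:
  edge (1,14)–(11,15): clear
  edge (11,15)–(9,22): clear
  edge (9,22)–(3,24): clear
  edge (3,24)–(1,14): clear
  midpoint (33/2,15) outside
  → clear

BLOCKED by obstacle 1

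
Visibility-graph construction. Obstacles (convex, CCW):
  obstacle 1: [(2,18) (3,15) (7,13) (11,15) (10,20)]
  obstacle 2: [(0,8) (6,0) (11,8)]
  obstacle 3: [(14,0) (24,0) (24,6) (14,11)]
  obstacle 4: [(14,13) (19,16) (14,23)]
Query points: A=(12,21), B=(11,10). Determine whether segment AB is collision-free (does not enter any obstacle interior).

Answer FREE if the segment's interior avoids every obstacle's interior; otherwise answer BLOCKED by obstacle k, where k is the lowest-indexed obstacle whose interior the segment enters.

FREE

Obstacle 1 [(2,18) (3,15) (7,13) (11,15) (10,20)]:
  edge (2,18)–(3,15): clear
  edge (3,15)–(7,13): clear
  edge (7,13)–(11,15): clear
  edge (11,15)–(10,20): clear
  edge (10,20)–(2,18): clear
  midpoint (23/2,31/2) outside
  → clear
Obstacle 2 [(0,8) (6,0) (11,8)]:
  edge (0,8)–(6,0): clear
  edge (6,0)–(11,8): clear
  edge (11,8)–(0,8): clear
  midpoint (23/2,31/2) outside
  → clear
Obstacle 3 [(14,0) (24,0) (24,6) (14,11)]:
  edge (14,0)–(24,0): clear
  edge (24,0)–(24,6): clear
  edge (24,6)–(14,11): clear
  edge (14,11)–(14,0): clear
  midpoint (23/2,31/2) outside
  → clear
Obstacle 4 [(14,13) (19,16) (14,23)]:
  edge (14,13)–(19,16): clear
  edge (19,16)–(14,23): clear
  edge (14,23)–(14,13): clear
  midpoint (23/2,31/2) outside
  → clear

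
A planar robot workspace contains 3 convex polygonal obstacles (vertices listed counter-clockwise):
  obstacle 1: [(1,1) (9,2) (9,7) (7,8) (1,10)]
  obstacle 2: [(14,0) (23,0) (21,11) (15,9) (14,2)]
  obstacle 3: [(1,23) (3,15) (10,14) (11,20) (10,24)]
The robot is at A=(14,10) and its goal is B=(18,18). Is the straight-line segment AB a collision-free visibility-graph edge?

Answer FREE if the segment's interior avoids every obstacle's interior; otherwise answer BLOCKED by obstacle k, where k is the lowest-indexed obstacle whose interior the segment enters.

Obstacle 1 [(1,1) (9,2) (9,7) (7,8) (1,10)]:
  edge (1,1)–(9,2): clear
  edge (9,2)–(9,7): clear
  edge (9,7)–(7,8): clear
  edge (7,8)–(1,10): clear
  edge (1,10)–(1,1): clear
  midpoint (16,14) outside
  → clear
Obstacle 2 [(14,0) (23,0) (21,11) (15,9) (14,2)]:
  edge (14,0)–(23,0): clear
  edge (23,0)–(21,11): clear
  edge (21,11)–(15,9): clear
  edge (15,9)–(14,2): clear
  edge (14,2)–(14,0): clear
  midpoint (16,14) outside
  → clear
Obstacle 3 [(1,23) (3,15) (10,14) (11,20) (10,24)]:
  edge (1,23)–(3,15): clear
  edge (3,15)–(10,14): clear
  edge (10,14)–(11,20): clear
  edge (11,20)–(10,24): clear
  edge (10,24)–(1,23): clear
  midpoint (16,14) outside
  → clear

FREE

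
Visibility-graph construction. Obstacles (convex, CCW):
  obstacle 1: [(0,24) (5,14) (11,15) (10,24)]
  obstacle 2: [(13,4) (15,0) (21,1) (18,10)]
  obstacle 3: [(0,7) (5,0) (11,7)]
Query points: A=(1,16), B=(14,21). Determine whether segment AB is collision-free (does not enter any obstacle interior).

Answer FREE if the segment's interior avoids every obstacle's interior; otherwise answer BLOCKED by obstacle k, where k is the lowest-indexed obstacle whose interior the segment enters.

BLOCKED by obstacle 1

Obstacle 1 [(0,24) (5,14) (11,15) (10,24)]:
  edge (0,24)–(5,14): crosses AB
  edge (5,14)–(11,15): clear
  edge (11,15)–(10,24): crosses AB
  edge (10,24)–(0,24): clear
  → BLOCKED
Obstacle 2 [(13,4) (15,0) (21,1) (18,10)]:
  edge (13,4)–(15,0): clear
  edge (15,0)–(21,1): clear
  edge (21,1)–(18,10): clear
  edge (18,10)–(13,4): clear
  midpoint (15/2,37/2) outside
  → clear
Obstacle 3 [(0,7) (5,0) (11,7)]:
  edge (0,7)–(5,0): clear
  edge (5,0)–(11,7): clear
  edge (11,7)–(0,7): clear
  midpoint (15/2,37/2) outside
  → clear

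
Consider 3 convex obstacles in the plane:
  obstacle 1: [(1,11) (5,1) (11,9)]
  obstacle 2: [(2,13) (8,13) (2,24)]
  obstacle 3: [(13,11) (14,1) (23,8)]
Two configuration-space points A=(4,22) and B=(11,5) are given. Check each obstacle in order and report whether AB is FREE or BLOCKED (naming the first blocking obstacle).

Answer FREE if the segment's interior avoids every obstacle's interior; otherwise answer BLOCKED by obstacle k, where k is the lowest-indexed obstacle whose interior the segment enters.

BLOCKED by obstacle 1

Obstacle 1 [(1,11) (5,1) (11,9)]:
  edge (1,11)–(5,1): clear
  edge (5,1)–(11,9): crosses AB
  edge (11,9)–(1,11): crosses AB
  → BLOCKED
Obstacle 2 [(2,13) (8,13) (2,24)]:
  edge (2,13)–(8,13): crosses AB
  edge (8,13)–(2,24): crosses AB
  edge (2,24)–(2,13): clear
  → BLOCKED
Obstacle 3 [(13,11) (14,1) (23,8)]:
  edge (13,11)–(14,1): clear
  edge (14,1)–(23,8): clear
  edge (23,8)–(13,11): clear
  midpoint (15/2,27/2) outside
  → clear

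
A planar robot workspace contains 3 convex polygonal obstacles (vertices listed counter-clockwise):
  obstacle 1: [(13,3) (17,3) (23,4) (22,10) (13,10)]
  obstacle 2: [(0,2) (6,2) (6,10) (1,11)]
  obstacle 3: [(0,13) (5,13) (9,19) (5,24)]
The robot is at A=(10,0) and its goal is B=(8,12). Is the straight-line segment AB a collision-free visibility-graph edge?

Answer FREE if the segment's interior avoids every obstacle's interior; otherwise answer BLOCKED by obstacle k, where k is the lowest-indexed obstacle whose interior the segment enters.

Obstacle 1 [(13,3) (17,3) (23,4) (22,10) (13,10)]:
  edge (13,3)–(17,3): clear
  edge (17,3)–(23,4): clear
  edge (23,4)–(22,10): clear
  edge (22,10)–(13,10): clear
  edge (13,10)–(13,3): clear
  midpoint (9,6) outside
  → clear
Obstacle 2 [(0,2) (6,2) (6,10) (1,11)]:
  edge (0,2)–(6,2): clear
  edge (6,2)–(6,10): clear
  edge (6,10)–(1,11): clear
  edge (1,11)–(0,2): clear
  midpoint (9,6) outside
  → clear
Obstacle 3 [(0,13) (5,13) (9,19) (5,24)]:
  edge (0,13)–(5,13): clear
  edge (5,13)–(9,19): clear
  edge (9,19)–(5,24): clear
  edge (5,24)–(0,13): clear
  midpoint (9,6) outside
  → clear

FREE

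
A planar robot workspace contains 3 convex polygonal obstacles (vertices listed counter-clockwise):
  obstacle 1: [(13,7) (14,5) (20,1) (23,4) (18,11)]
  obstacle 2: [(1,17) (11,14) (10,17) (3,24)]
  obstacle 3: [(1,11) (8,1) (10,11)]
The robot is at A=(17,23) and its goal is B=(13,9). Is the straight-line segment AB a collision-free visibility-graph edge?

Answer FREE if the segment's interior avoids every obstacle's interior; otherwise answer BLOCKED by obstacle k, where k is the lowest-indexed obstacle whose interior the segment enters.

FREE

Obstacle 1 [(13,7) (14,5) (20,1) (23,4) (18,11)]:
  edge (13,7)–(14,5): clear
  edge (14,5)–(20,1): clear
  edge (20,1)–(23,4): clear
  edge (23,4)–(18,11): clear
  edge (18,11)–(13,7): clear
  midpoint (15,16) outside
  → clear
Obstacle 2 [(1,17) (11,14) (10,17) (3,24)]:
  edge (1,17)–(11,14): clear
  edge (11,14)–(10,17): clear
  edge (10,17)–(3,24): clear
  edge (3,24)–(1,17): clear
  midpoint (15,16) outside
  → clear
Obstacle 3 [(1,11) (8,1) (10,11)]:
  edge (1,11)–(8,1): clear
  edge (8,1)–(10,11): clear
  edge (10,11)–(1,11): clear
  midpoint (15,16) outside
  → clear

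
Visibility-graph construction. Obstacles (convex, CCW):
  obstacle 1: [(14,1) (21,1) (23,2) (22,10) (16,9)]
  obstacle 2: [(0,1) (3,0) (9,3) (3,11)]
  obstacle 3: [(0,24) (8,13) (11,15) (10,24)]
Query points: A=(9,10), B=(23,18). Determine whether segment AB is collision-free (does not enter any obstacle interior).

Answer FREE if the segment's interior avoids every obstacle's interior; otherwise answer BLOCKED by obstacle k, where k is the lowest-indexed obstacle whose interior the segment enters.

Obstacle 1 [(14,1) (21,1) (23,2) (22,10) (16,9)]:
  edge (14,1)–(21,1): clear
  edge (21,1)–(23,2): clear
  edge (23,2)–(22,10): clear
  edge (22,10)–(16,9): clear
  edge (16,9)–(14,1): clear
  midpoint (16,14) outside
  → clear
Obstacle 2 [(0,1) (3,0) (9,3) (3,11)]:
  edge (0,1)–(3,0): clear
  edge (3,0)–(9,3): clear
  edge (9,3)–(3,11): clear
  edge (3,11)–(0,1): clear
  midpoint (16,14) outside
  → clear
Obstacle 3 [(0,24) (8,13) (11,15) (10,24)]:
  edge (0,24)–(8,13): clear
  edge (8,13)–(11,15): clear
  edge (11,15)–(10,24): clear
  edge (10,24)–(0,24): clear
  midpoint (16,14) outside
  → clear

FREE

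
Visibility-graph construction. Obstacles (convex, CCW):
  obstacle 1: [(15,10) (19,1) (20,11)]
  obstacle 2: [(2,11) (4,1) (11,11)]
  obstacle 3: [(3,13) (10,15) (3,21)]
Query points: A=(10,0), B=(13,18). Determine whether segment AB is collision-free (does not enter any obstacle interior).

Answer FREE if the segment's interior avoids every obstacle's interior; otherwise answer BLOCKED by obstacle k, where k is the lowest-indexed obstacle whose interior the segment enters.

FREE

Obstacle 1 [(15,10) (19,1) (20,11)]:
  edge (15,10)–(19,1): clear
  edge (19,1)–(20,11): clear
  edge (20,11)–(15,10): clear
  midpoint (23/2,9) outside
  → clear
Obstacle 2 [(2,11) (4,1) (11,11)]:
  edge (2,11)–(4,1): clear
  edge (4,1)–(11,11): clear
  edge (11,11)–(2,11): clear
  midpoint (23/2,9) outside
  → clear
Obstacle 3 [(3,13) (10,15) (3,21)]:
  edge (3,13)–(10,15): clear
  edge (10,15)–(3,21): clear
  edge (3,21)–(3,13): clear
  midpoint (23/2,9) outside
  → clear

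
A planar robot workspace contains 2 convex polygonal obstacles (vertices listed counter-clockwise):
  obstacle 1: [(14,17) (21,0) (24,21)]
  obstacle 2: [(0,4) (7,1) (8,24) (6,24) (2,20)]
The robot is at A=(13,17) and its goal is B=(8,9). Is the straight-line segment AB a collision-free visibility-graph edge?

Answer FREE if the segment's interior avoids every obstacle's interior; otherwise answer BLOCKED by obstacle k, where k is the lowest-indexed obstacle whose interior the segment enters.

FREE

Obstacle 1 [(14,17) (21,0) (24,21)]:
  edge (14,17)–(21,0): clear
  edge (21,0)–(24,21): clear
  edge (24,21)–(14,17): clear
  midpoint (21/2,13) outside
  → clear
Obstacle 2 [(0,4) (7,1) (8,24) (6,24) (2,20)]:
  edge (0,4)–(7,1): clear
  edge (7,1)–(8,24): clear
  edge (8,24)–(6,24): clear
  edge (6,24)–(2,20): clear
  edge (2,20)–(0,4): clear
  midpoint (21/2,13) outside
  → clear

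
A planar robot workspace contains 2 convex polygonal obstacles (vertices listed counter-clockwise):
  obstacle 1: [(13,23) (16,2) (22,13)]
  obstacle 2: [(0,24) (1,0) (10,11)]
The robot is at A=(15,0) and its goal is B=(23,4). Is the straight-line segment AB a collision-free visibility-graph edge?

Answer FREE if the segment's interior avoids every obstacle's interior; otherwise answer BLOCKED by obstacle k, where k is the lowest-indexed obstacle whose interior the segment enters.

Obstacle 1 [(13,23) (16,2) (22,13)]:
  edge (13,23)–(16,2): clear
  edge (16,2)–(22,13): clear
  edge (22,13)–(13,23): clear
  midpoint (19,2) outside
  → clear
Obstacle 2 [(0,24) (1,0) (10,11)]:
  edge (0,24)–(1,0): clear
  edge (1,0)–(10,11): clear
  edge (10,11)–(0,24): clear
  midpoint (19,2) outside
  → clear

FREE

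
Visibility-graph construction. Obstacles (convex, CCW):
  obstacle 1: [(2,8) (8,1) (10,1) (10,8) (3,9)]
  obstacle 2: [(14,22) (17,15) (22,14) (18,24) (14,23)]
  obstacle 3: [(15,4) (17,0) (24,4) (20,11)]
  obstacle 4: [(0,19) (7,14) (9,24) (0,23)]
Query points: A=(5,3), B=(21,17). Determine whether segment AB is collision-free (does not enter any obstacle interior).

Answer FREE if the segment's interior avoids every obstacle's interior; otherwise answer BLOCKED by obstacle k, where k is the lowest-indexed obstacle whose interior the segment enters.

Obstacle 1 [(2,8) (8,1) (10,1) (10,8) (3,9)]:
  edge (2,8)–(8,1): crosses AB
  edge (8,1)–(10,1): clear
  edge (10,1)–(10,8): crosses AB
  edge (10,8)–(3,9): clear
  edge (3,9)–(2,8): clear
  → BLOCKED
Obstacle 2 [(14,22) (17,15) (22,14) (18,24) (14,23)]:
  edge (14,22)–(17,15): clear
  edge (17,15)–(22,14): crosses AB
  edge (22,14)–(18,24): crosses AB
  edge (18,24)–(14,23): clear
  edge (14,23)–(14,22): clear
  → BLOCKED
Obstacle 3 [(15,4) (17,0) (24,4) (20,11)]:
  edge (15,4)–(17,0): clear
  edge (17,0)–(24,4): clear
  edge (24,4)–(20,11): clear
  edge (20,11)–(15,4): clear
  midpoint (13,10) outside
  → clear
Obstacle 4 [(0,19) (7,14) (9,24) (0,23)]:
  edge (0,19)–(7,14): clear
  edge (7,14)–(9,24): clear
  edge (9,24)–(0,23): clear
  edge (0,23)–(0,19): clear
  midpoint (13,10) outside
  → clear

BLOCKED by obstacle 1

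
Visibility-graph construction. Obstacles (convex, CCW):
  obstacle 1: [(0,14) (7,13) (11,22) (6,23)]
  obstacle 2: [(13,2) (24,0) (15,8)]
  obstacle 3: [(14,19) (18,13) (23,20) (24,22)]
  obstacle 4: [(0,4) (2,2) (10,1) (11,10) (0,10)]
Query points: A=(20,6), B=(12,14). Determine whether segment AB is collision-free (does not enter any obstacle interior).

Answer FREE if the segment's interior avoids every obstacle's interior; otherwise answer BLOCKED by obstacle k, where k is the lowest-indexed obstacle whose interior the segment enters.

Obstacle 1 [(0,14) (7,13) (11,22) (6,23)]:
  edge (0,14)–(7,13): clear
  edge (7,13)–(11,22): clear
  edge (11,22)–(6,23): clear
  edge (6,23)–(0,14): clear
  midpoint (16,10) outside
  → clear
Obstacle 2 [(13,2) (24,0) (15,8)]:
  edge (13,2)–(24,0): clear
  edge (24,0)–(15,8): clear
  edge (15,8)–(13,2): clear
  midpoint (16,10) outside
  → clear
Obstacle 3 [(14,19) (18,13) (23,20) (24,22)]:
  edge (14,19)–(18,13): clear
  edge (18,13)–(23,20): clear
  edge (23,20)–(24,22): clear
  edge (24,22)–(14,19): clear
  midpoint (16,10) outside
  → clear
Obstacle 4 [(0,4) (2,2) (10,1) (11,10) (0,10)]:
  edge (0,4)–(2,2): clear
  edge (2,2)–(10,1): clear
  edge (10,1)–(11,10): clear
  edge (11,10)–(0,10): clear
  edge (0,10)–(0,4): clear
  midpoint (16,10) outside
  → clear

FREE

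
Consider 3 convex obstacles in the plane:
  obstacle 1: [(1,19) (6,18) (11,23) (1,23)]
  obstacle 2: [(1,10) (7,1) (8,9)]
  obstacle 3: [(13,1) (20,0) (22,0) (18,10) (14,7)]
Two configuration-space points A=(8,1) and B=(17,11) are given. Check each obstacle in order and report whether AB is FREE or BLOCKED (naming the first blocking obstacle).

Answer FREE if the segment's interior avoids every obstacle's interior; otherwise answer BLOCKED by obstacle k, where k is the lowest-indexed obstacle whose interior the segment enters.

Obstacle 1 [(1,19) (6,18) (11,23) (1,23)]:
  edge (1,19)–(6,18): clear
  edge (6,18)–(11,23): clear
  edge (11,23)–(1,23): clear
  edge (1,23)–(1,19): clear
  midpoint (25/2,6) outside
  → clear
Obstacle 2 [(1,10) (7,1) (8,9)]:
  edge (1,10)–(7,1): clear
  edge (7,1)–(8,9): clear
  edge (8,9)–(1,10): clear
  midpoint (25/2,6) outside
  → clear
Obstacle 3 [(13,1) (20,0) (22,0) (18,10) (14,7)]:
  edge (13,1)–(20,0): clear
  edge (20,0)–(22,0): clear
  edge (22,0)–(18,10): clear
  edge (18,10)–(14,7): clear
  edge (14,7)–(13,1): clear
  midpoint (25/2,6) outside
  → clear

FREE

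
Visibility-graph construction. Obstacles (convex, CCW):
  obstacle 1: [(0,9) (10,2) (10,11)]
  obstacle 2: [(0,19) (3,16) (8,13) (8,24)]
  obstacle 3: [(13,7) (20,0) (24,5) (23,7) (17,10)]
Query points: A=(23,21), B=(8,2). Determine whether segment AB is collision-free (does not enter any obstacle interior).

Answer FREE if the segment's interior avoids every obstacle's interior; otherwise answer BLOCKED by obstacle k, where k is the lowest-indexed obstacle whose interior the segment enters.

BLOCKED by obstacle 1

Obstacle 1 [(0,9) (10,2) (10,11)]:
  edge (0,9)–(10,2): crosses AB
  edge (10,2)–(10,11): crosses AB
  edge (10,11)–(0,9): clear
  → BLOCKED
Obstacle 2 [(0,19) (3,16) (8,13) (8,24)]:
  edge (0,19)–(3,16): clear
  edge (3,16)–(8,13): clear
  edge (8,13)–(8,24): clear
  edge (8,24)–(0,19): clear
  midpoint (31/2,23/2) outside
  → clear
Obstacle 3 [(13,7) (20,0) (24,5) (23,7) (17,10)]:
  edge (13,7)–(20,0): clear
  edge (20,0)–(24,5): clear
  edge (24,5)–(23,7): clear
  edge (23,7)–(17,10): clear
  edge (17,10)–(13,7): clear
  midpoint (31/2,23/2) outside
  → clear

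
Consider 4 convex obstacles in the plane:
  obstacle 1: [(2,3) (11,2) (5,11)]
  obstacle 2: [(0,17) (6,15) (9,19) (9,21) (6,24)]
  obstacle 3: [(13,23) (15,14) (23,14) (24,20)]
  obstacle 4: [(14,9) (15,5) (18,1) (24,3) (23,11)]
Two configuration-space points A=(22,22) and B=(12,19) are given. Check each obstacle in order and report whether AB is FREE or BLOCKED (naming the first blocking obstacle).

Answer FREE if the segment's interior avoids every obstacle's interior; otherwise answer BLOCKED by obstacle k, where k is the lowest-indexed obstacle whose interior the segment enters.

Obstacle 1 [(2,3) (11,2) (5,11)]:
  edge (2,3)–(11,2): clear
  edge (11,2)–(5,11): clear
  edge (5,11)–(2,3): clear
  midpoint (17,41/2) outside
  → clear
Obstacle 2 [(0,17) (6,15) (9,19) (9,21) (6,24)]:
  edge (0,17)–(6,15): clear
  edge (6,15)–(9,19): clear
  edge (9,19)–(9,21): clear
  edge (9,21)–(6,24): clear
  edge (6,24)–(0,17): clear
  midpoint (17,41/2) outside
  → clear
Obstacle 3 [(13,23) (15,14) (23,14) (24,20)]:
  edge (13,23)–(15,14): crosses AB
  edge (15,14)–(23,14): clear
  edge (23,14)–(24,20): clear
  edge (24,20)–(13,23): crosses AB
  → BLOCKED
Obstacle 4 [(14,9) (15,5) (18,1) (24,3) (23,11)]:
  edge (14,9)–(15,5): clear
  edge (15,5)–(18,1): clear
  edge (18,1)–(24,3): clear
  edge (24,3)–(23,11): clear
  edge (23,11)–(14,9): clear
  midpoint (17,41/2) outside
  → clear

BLOCKED by obstacle 3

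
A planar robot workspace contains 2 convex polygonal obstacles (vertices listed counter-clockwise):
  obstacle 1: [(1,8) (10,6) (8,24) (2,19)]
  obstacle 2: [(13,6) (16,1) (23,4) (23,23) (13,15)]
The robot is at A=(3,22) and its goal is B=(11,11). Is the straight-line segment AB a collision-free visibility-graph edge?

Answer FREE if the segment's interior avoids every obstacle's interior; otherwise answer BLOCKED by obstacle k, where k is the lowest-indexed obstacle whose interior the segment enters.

Obstacle 1 [(1,8) (10,6) (8,24) (2,19)]:
  edge (1,8)–(10,6): clear
  edge (10,6)–(8,24): crosses AB
  edge (8,24)–(2,19): crosses AB
  edge (2,19)–(1,8): clear
  → BLOCKED
Obstacle 2 [(13,6) (16,1) (23,4) (23,23) (13,15)]:
  edge (13,6)–(16,1): clear
  edge (16,1)–(23,4): clear
  edge (23,4)–(23,23): clear
  edge (23,23)–(13,15): clear
  edge (13,15)–(13,6): clear
  midpoint (7,33/2) outside
  → clear

BLOCKED by obstacle 1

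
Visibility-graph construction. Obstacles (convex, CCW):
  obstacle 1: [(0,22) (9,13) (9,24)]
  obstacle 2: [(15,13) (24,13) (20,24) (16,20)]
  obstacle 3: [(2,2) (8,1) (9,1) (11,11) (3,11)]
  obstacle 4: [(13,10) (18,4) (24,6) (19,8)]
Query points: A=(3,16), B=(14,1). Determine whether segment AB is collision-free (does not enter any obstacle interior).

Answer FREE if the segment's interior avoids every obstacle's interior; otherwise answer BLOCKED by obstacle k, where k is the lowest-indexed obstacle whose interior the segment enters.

Obstacle 1 [(0,22) (9,13) (9,24)]:
  edge (0,22)–(9,13): clear
  edge (9,13)–(9,24): clear
  edge (9,24)–(0,22): clear
  midpoint (17/2,17/2) outside
  → clear
Obstacle 2 [(15,13) (24,13) (20,24) (16,20)]:
  edge (15,13)–(24,13): clear
  edge (24,13)–(20,24): clear
  edge (20,24)–(16,20): clear
  edge (16,20)–(15,13): clear
  midpoint (17/2,17/2) outside
  → clear
Obstacle 3 [(2,2) (8,1) (9,1) (11,11) (3,11)]:
  edge (2,2)–(8,1): clear
  edge (8,1)–(9,1): clear
  edge (9,1)–(11,11): crosses AB
  edge (11,11)–(3,11): crosses AB
  edge (3,11)–(2,2): clear
  → BLOCKED
Obstacle 4 [(13,10) (18,4) (24,6) (19,8)]:
  edge (13,10)–(18,4): clear
  edge (18,4)–(24,6): clear
  edge (24,6)–(19,8): clear
  edge (19,8)–(13,10): clear
  midpoint (17/2,17/2) outside
  → clear

BLOCKED by obstacle 3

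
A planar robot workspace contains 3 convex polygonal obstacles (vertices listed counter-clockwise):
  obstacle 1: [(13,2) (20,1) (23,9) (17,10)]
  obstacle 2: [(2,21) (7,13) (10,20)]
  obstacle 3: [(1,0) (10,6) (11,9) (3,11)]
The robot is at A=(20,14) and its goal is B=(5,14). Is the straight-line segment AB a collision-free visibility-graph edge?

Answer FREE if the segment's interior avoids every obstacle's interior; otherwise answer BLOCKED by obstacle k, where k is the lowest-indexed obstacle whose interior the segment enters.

Obstacle 1 [(13,2) (20,1) (23,9) (17,10)]:
  edge (13,2)–(20,1): clear
  edge (20,1)–(23,9): clear
  edge (23,9)–(17,10): clear
  edge (17,10)–(13,2): clear
  midpoint (25/2,14) outside
  → clear
Obstacle 2 [(2,21) (7,13) (10,20)]:
  edge (2,21)–(7,13): crosses AB
  edge (7,13)–(10,20): crosses AB
  edge (10,20)–(2,21): clear
  → BLOCKED
Obstacle 3 [(1,0) (10,6) (11,9) (3,11)]:
  edge (1,0)–(10,6): clear
  edge (10,6)–(11,9): clear
  edge (11,9)–(3,11): clear
  edge (3,11)–(1,0): clear
  midpoint (25/2,14) outside
  → clear

BLOCKED by obstacle 2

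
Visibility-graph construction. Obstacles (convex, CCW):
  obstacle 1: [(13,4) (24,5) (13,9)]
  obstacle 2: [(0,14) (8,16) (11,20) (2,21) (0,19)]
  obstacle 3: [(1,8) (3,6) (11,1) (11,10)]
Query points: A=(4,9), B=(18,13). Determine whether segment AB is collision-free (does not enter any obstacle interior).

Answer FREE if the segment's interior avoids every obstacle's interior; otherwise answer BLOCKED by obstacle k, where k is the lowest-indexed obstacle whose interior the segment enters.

FREE

Obstacle 1 [(13,4) (24,5) (13,9)]:
  edge (13,4)–(24,5): clear
  edge (24,5)–(13,9): clear
  edge (13,9)–(13,4): clear
  midpoint (11,11) outside
  → clear
Obstacle 2 [(0,14) (8,16) (11,20) (2,21) (0,19)]:
  edge (0,14)–(8,16): clear
  edge (8,16)–(11,20): clear
  edge (11,20)–(2,21): clear
  edge (2,21)–(0,19): clear
  edge (0,19)–(0,14): clear
  midpoint (11,11) outside
  → clear
Obstacle 3 [(1,8) (3,6) (11,1) (11,10)]:
  edge (1,8)–(3,6): clear
  edge (3,6)–(11,1): clear
  edge (11,1)–(11,10): clear
  edge (11,10)–(1,8): clear
  midpoint (11,11) outside
  → clear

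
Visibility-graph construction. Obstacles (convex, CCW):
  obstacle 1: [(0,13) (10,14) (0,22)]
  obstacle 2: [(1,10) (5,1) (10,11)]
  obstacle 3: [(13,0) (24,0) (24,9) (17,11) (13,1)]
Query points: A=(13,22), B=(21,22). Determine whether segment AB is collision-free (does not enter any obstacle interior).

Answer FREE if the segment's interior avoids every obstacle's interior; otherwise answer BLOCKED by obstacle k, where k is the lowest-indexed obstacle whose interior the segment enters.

Obstacle 1 [(0,13) (10,14) (0,22)]:
  edge (0,13)–(10,14): clear
  edge (10,14)–(0,22): clear
  edge (0,22)–(0,13): clear
  midpoint (17,22) outside
  → clear
Obstacle 2 [(1,10) (5,1) (10,11)]:
  edge (1,10)–(5,1): clear
  edge (5,1)–(10,11): clear
  edge (10,11)–(1,10): clear
  midpoint (17,22) outside
  → clear
Obstacle 3 [(13,0) (24,0) (24,9) (17,11) (13,1)]:
  edge (13,0)–(24,0): clear
  edge (24,0)–(24,9): clear
  edge (24,9)–(17,11): clear
  edge (17,11)–(13,1): clear
  edge (13,1)–(13,0): clear
  midpoint (17,22) outside
  → clear

FREE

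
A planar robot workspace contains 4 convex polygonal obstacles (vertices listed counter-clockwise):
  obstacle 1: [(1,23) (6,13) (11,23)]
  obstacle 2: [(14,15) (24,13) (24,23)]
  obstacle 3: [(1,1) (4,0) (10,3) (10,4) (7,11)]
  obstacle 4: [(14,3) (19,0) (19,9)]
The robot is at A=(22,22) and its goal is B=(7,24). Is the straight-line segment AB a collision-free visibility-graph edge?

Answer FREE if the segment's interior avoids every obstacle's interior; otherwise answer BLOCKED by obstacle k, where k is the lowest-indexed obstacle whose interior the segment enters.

Obstacle 1 [(1,23) (6,13) (11,23)]:
  edge (1,23)–(6,13): clear
  edge (6,13)–(11,23): clear
  edge (11,23)–(1,23): clear
  midpoint (29/2,23) outside
  → clear
Obstacle 2 [(14,15) (24,13) (24,23)]:
  edge (14,15)–(24,13): clear
  edge (24,13)–(24,23): clear
  edge (24,23)–(14,15): clear
  midpoint (29/2,23) outside
  → clear
Obstacle 3 [(1,1) (4,0) (10,3) (10,4) (7,11)]:
  edge (1,1)–(4,0): clear
  edge (4,0)–(10,3): clear
  edge (10,3)–(10,4): clear
  edge (10,4)–(7,11): clear
  edge (7,11)–(1,1): clear
  midpoint (29/2,23) outside
  → clear
Obstacle 4 [(14,3) (19,0) (19,9)]:
  edge (14,3)–(19,0): clear
  edge (19,0)–(19,9): clear
  edge (19,9)–(14,3): clear
  midpoint (29/2,23) outside
  → clear

FREE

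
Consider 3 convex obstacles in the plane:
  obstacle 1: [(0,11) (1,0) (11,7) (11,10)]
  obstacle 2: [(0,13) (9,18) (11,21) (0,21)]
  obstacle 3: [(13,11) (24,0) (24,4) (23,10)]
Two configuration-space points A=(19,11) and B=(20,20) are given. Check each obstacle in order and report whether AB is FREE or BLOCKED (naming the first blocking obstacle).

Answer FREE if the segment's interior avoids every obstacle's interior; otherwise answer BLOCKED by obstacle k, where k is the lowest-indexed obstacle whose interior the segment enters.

Obstacle 1 [(0,11) (1,0) (11,7) (11,10)]:
  edge (0,11)–(1,0): clear
  edge (1,0)–(11,7): clear
  edge (11,7)–(11,10): clear
  edge (11,10)–(0,11): clear
  midpoint (39/2,31/2) outside
  → clear
Obstacle 2 [(0,13) (9,18) (11,21) (0,21)]:
  edge (0,13)–(9,18): clear
  edge (9,18)–(11,21): clear
  edge (11,21)–(0,21): clear
  edge (0,21)–(0,13): clear
  midpoint (39/2,31/2) outside
  → clear
Obstacle 3 [(13,11) (24,0) (24,4) (23,10)]:
  edge (13,11)–(24,0): clear
  edge (24,0)–(24,4): clear
  edge (24,4)–(23,10): clear
  edge (23,10)–(13,11): clear
  midpoint (39/2,31/2) outside
  → clear

FREE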